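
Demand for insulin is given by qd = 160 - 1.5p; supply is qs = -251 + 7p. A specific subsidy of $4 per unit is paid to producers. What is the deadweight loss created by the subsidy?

Pre-subsidy: 160 - 1.5p = -251 + 7p gives p* = 822/17, q* = 1487/17.
With the subsidy, sellers receive ps = pb + 4 for each unit, where pb is the price buyers pay.
Supply in terms of pb becomes qs = -251 + 7(pb + 4) = -223 + 7pb. Setting this equal to demand: 160 - 1.5pb = -223 + 7pb, so pb = 766/17.
Sellers receive ps = 766/17 + 4 = 834/17; q' = 160 − 1.5·(766/17) = 1571/17.
The subsidy expands output by 1571/17 − 1487/17 = 84/17 past the efficient level; on those units the gap between marginal cost and willingness to pay runs from 0 up to 4.
DWL = ½ × 4 × 84/17 = 168/17.

Deadweight loss = 168/17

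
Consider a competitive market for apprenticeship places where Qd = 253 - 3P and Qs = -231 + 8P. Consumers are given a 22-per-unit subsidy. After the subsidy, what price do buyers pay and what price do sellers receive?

Buyers pay 28; sellers receive 50

Pre-subsidy: 253 - 3P = -231 + 8P gives P* = 44, Q* = 121.
With the rebate, buyers effectively pay Pb = Ps − 22, where Ps is the price sellers receive.
Demand in terms of Ps becomes Qd = 253 − 3(Ps − 22) = 319 - 3Ps. Setting this equal to supply: 319 - 3Ps = -231 + 8Ps, so Ps = 50.
Buyers pay Pb = 50 − 22 = 28; Q' = -231 + 8·50 = 169.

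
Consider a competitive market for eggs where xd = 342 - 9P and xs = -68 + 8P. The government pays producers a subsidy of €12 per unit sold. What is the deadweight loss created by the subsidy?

Pre-subsidy: 342 - 9P = -68 + 8P gives P* = 410/17, x* = 2124/17.
With the subsidy, sellers receive Ps = Pb + 12 for each unit, where Pb is the price buyers pay.
Supply in terms of Pb becomes xs = -68 + 8(Pb + 12) = 28 + 8Pb. Setting this equal to demand: 342 - 9Pb = 28 + 8Pb, so Pb = 314/17.
Sellers receive Ps = 314/17 + 12 = 518/17; x' = 342 − 9·(314/17) = 2988/17.
The subsidy expands output by 2988/17 − 2124/17 = 864/17 past the efficient level; on those units the gap between marginal cost and willingness to pay runs from 0 up to 12.
DWL = ½ × 12 × 864/17 = 5184/17.

Deadweight loss = 5184/17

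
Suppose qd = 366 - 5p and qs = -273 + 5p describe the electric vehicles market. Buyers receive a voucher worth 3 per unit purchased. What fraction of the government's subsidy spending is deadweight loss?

DWL / government spending = 5/72

Pre-subsidy: 366 - 5p = -273 + 5p gives p* = 63.9, q* = 46.5.
With the rebate, buyers effectively pay pb = ps − 3, where ps is the price sellers receive.
Demand in terms of ps becomes qd = 366 − 5(ps − 3) = 381 - 5ps. Setting this equal to supply: 381 - 5ps = -273 + 5ps, so ps = 65.4.
Buyers pay pb = 65.4 − 3 = 62.4; q' = -273 + 5·65.4 = 54.
ΔCS = ½(46.5 + 54)(63.9 − 62.4) = 75.375; ΔPS = ½(46.5 + 54)(65.4 − 63.9) = 75.375.
Government spending = 3 × 54 = 162.
DWL = ½ × 3 × (54 − 46.5) = 11.25; fraction = 11.25 / 162 = 5/72.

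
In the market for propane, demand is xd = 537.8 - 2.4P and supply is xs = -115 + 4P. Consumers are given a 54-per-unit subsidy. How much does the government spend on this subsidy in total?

Government cost = 20196

Pre-subsidy: 537.8 - 2.4P = -115 + 4P gives P* = 102, x* = 293.
With the rebate, buyers effectively pay Pb = Ps − 54, where Ps is the price sellers receive.
Demand in terms of Ps becomes xd = 537.8 − 2.4(Ps − 54) = 667.4 - 2.4Ps. Setting this equal to supply: 667.4 - 2.4Ps = -115 + 4Ps, so Ps = 122.25.
Buyers pay Pb = 122.25 − 54 = 68.25; x' = -115 + 4·122.25 = 374.
Government outlay = subsidy × quantity = 54 × 374 = 20196.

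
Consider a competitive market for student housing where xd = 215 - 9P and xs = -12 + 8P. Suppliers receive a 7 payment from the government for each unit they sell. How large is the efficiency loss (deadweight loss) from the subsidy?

Pre-subsidy: 215 - 9P = -12 + 8P gives P* = 227/17, x* = 1612/17.
With the subsidy, sellers receive Ps = Pb + 7 for each unit, where Pb is the price buyers pay.
Supply in terms of Pb becomes xs = -12 + 8(Pb + 7) = 44 + 8Pb. Setting this equal to demand: 215 - 9Pb = 44 + 8Pb, so Pb = 171/17.
Sellers receive Ps = 171/17 + 7 = 290/17; x' = 215 − 9·(171/17) = 2116/17.
The subsidy expands output by 2116/17 − 1612/17 = 504/17 past the efficient level; on those units the gap between marginal cost and willingness to pay runs from 0 up to 7.
DWL = ½ × 7 × 504/17 = 1764/17.

Deadweight loss = 1764/17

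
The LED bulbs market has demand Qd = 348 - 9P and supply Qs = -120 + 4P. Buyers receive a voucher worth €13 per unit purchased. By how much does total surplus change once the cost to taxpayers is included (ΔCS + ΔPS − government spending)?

Pre-subsidy: 348 - 9P = -120 + 4P gives P* = 36, Q* = 24.
With the rebate, buyers effectively pay Pb = Ps − 13, where Ps is the price sellers receive.
Demand in terms of Ps becomes Qd = 348 − 9(Ps − 13) = 465 - 9Ps. Setting this equal to supply: 465 - 9Ps = -120 + 4Ps, so Ps = 45.
Buyers pay Pb = 45 − 13 = 32; Q' = -120 + 4·45 = 60.
ΔCS = ½(24 + 60)(36 − 32) = 168; ΔPS = ½(24 + 60)(45 − 36) = 378.
Government spending = 13 × 60 = 780.
Net change = 168 + 378 − 780 = -234. The loss equals the DWL triangle ½·13·36.

Net change in total surplus = -€234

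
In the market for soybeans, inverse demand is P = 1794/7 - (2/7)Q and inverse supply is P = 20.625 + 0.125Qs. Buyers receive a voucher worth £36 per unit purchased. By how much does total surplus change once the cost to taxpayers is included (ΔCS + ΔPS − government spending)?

Pre-subsidy: 1794/7 - (2/7)Q = 20.625 + 0.125Q gives Q* = 13197/23 and P* = 2124/23.
With the rebate, buyers effectively pay Pb = Ps − 36, where Ps is the price sellers receive.
On the curves, Pb = 1794/7 - (2/7)Q and Ps = 20.625 + 0.125Q; the wedge Ps − Pb = 36 gives 20.625 + 0.125Q − (1794/7 - (2/7)Q) = 36, so Q' = 15213/23.
Then Pb = 1794/7 − (2/7)·(15213/23) = 1548/23 and Ps = 20.625 + 0.125·(15213/23) = 2376/23.
ΔCS = ½(13197/23 + 15213/23)(2124/23 − 1548/23) = 8182080/529; ΔPS = ½(13197/23 + 15213/23)(2376/23 − 2124/23) = 3579660/529.
Government spending = 36 × 15213/23 = 547668/23.
Net change = 8182080/529 + 3579660/529 − 547668/23 = -36288/23. The loss equals the DWL triangle ½·36·2016/23.

Net change in total surplus = -36288/23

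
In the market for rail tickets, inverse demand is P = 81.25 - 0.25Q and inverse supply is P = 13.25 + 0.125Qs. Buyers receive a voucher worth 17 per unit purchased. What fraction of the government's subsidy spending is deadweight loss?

DWL / government spending = 0.1

Pre-subsidy: 81.25 - 0.25Q = 13.25 + 0.125Q gives Q* = 544/3 and P* = 431/12.
With the rebate, buyers effectively pay Pb = Ps − 17, where Ps is the price sellers receive.
On the curves, Pb = 81.25 - 0.25Q and Ps = 13.25 + 0.125Q; the wedge Ps − Pb = 17 gives 13.25 + 0.125Q − (81.25 - 0.25Q) = 17, so Q' = 680/3.
Then Pb = 81.25 − 0.25·(680/3) = 295/12 and Ps = 13.25 + 0.125·(680/3) = 499/12.
ΔCS = ½(544/3 + 680/3)(431/12 − 295/12) = 2312; ΔPS = ½(544/3 + 680/3)(499/12 − 431/12) = 1156.
Government spending = 17 × 680/3 = 11560/3.
DWL = ½ × 17 × (680/3 − 544/3) = 1156/3; fraction = (1156/3) / (11560/3) = 0.1.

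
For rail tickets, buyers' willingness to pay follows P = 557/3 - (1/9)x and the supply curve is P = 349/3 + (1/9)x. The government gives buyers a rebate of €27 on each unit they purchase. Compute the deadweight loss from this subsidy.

Pre-subsidy: 557/3 - (1/9)x = 349/3 + (1/9)x gives x* = 312 and P* = 151.
With the rebate, buyers effectively pay Pb = Ps − 27, where Ps is the price sellers receive.
On the curves, Pb = 557/3 - (1/9)x and Ps = 349/3 + (1/9)x; the wedge Ps − Pb = 27 gives 349/3 + (1/9)x − (557/3 - (1/9)x) = 27, so x' = 433.5.
Then Pb = 557/3 − (1/9)·433.5 = 137.5 and Ps = 349/3 + (1/9)·433.5 = 164.5.
The subsidy expands output by 433.5 − 312 = 121.5 past the efficient level; on those units the gap between marginal cost and willingness to pay runs from 0 up to 27.
DWL = ½ × 27 × 121.5 = 1640.25.

Deadweight loss = €1640.25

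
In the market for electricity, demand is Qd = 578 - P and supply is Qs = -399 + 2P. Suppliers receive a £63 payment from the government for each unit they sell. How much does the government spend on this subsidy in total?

Pre-subsidy: 578 - P = -399 + 2P gives P* = 977/3, Q* = 757/3.
With the subsidy, sellers receive Ps = Pb + 63 for each unit, where Pb is the price buyers pay.
Supply in terms of Pb becomes Qs = -399 + 2(Pb + 63) = -273 + 2Pb. Setting this equal to demand: 578 - Pb = -273 + 2Pb, so Pb = 851/3.
Sellers receive Ps = 851/3 + 63 = 1040/3; Q' = 578 − 1·(851/3) = 883/3.
Government outlay = subsidy × quantity = 63 × 883/3 = 18543.

Government cost = £18543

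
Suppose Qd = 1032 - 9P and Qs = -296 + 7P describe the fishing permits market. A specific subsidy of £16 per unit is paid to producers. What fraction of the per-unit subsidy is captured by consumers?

Pre-subsidy: 1032 - 9P = -296 + 7P gives P* = 83, Q* = 285.
With the subsidy, sellers receive Ps = Pb + 16 for each unit, where Pb is the price buyers pay.
Supply in terms of Pb becomes Qs = -296 + 7(Pb + 16) = -184 + 7Pb. Setting this equal to demand: 1032 - 9Pb = -184 + 7Pb, so Pb = 76.
Sellers receive Ps = 76 + 16 = 92; Q' = 1032 − 9·76 = 348.
Buyers' price falls by P* − Pb = 83 − 76 = 7; sellers' price rises by Ps − P* = 92 − 83 = 9.
So consumers capture 7/16 = 0.4375 of each unit of subsidy.

Consumer share = 0.4375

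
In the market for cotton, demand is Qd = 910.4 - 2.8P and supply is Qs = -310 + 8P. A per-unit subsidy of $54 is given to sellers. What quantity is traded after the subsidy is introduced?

Q' = 706

Pre-subsidy: 910.4 - 2.8P = -310 + 8P gives P* = 113, Q* = 594.
With the subsidy, sellers receive Ps = Pb + 54 for each unit, where Pb is the price buyers pay.
Supply in terms of Pb becomes Qs = -310 + 8(Pb + 54) = 122 + 8Pb. Setting this equal to demand: 910.4 - 2.8Pb = 122 + 8Pb, so Pb = 73.
Sellers receive Ps = 73 + 54 = 127; Q' = 910.4 − 2.8·73 = 706.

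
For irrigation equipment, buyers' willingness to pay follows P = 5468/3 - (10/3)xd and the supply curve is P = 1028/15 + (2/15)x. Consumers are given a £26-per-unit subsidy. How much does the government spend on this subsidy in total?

Government cost = £13351

Pre-subsidy: 5468/3 - (10/3)x = 1028/15 + (2/15)x gives x* = 506 and P* = 136.
With the rebate, buyers effectively pay Pb = Ps − 26, where Ps is the price sellers receive.
On the curves, Pb = 5468/3 - (10/3)x and Ps = 1028/15 + (2/15)x; the wedge Ps − Pb = 26 gives 1028/15 + (2/15)x − (5468/3 - (10/3)x) = 26, so x' = 513.5.
Then Pb = 5468/3 − (10/3)·513.5 = 111 and Ps = 1028/15 + (2/15)·513.5 = 137.
Government outlay = subsidy × quantity = 26 × 513.5 = 13351.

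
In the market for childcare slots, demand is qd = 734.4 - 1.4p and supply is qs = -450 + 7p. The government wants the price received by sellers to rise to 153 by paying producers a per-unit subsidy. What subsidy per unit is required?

At a seller price of 153, quantity supplied is -450 + 7·153 = 621.
Buyers absorb 621 only when they pay pb with 734.4 − 1.4·pb = 621, i.e. pb = 81.
s = ps − pb = 153 − 81 = 72.

Required subsidy s = 72 per unit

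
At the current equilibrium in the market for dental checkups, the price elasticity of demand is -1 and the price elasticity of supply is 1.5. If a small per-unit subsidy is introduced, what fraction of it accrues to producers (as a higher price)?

For a small subsidy around the equilibrium, the benefit split depends on the relative slopes, which at a point are proportional to the elasticities.
Buyer share = εs/(εs + |εd|) = 1.5/(1.5 + 1) = 0.6; seller share = |εd|/(εs + |εd|) = 0.4.
So producers capture 0.4 of the subsidy.

Producer share = 0.4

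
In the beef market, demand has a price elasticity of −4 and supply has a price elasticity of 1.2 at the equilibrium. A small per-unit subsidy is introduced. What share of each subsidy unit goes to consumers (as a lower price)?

For a small subsidy around the equilibrium, the benefit split depends on the relative slopes, which at a point are proportional to the elasticities.
Buyer share = εs/(εs + |εd|) = 1.2/(1.2 + 4) = 3/13; seller share = |εd|/(εs + |εd|) = 10/13.

Consumer share = 3/13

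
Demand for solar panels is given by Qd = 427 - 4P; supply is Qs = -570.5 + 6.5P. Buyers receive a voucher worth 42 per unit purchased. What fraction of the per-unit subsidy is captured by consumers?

Pre-subsidy: 427 - 4P = -570.5 + 6.5P gives P* = 95, Q* = 47.
With the rebate, buyers effectively pay Pb = Ps − 42, where Ps is the price sellers receive.
Demand in terms of Ps becomes Qd = 427 − 4(Ps − 42) = 595 - 4Ps. Setting this equal to supply: 595 - 4Ps = -570.5 + 6.5Ps, so Ps = 111.
Buyers pay Pb = 111 − 42 = 69; Q' = -570.5 + 6.5·111 = 151.
Buyers' price falls by P* − Pb = 95 − 69 = 26; sellers' price rises by Ps − P* = 111 − 95 = 16.
So consumers capture 26/42 = 13/21 of each unit of subsidy.

Consumer share = 13/21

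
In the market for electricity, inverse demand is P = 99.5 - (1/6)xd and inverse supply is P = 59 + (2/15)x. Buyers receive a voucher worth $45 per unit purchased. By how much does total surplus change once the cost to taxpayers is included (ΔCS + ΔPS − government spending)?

Pre-subsidy: 99.5 - (1/6)x = 59 + (2/15)x gives x* = 135 and P* = 77.
With the rebate, buyers effectively pay Pb = Ps − 45, where Ps is the price sellers receive.
On the curves, Pb = 99.5 - (1/6)x and Ps = 59 + (2/15)x; the wedge Ps − Pb = 45 gives 59 + (2/15)x − (99.5 - (1/6)x) = 45, so x' = 285.
Then Pb = 99.5 − (1/6)·285 = 52 and Ps = 59 + (2/15)·285 = 97.
ΔCS = ½(135 + 285)(77 − 52) = 5250; ΔPS = ½(135 + 285)(97 − 77) = 4200.
Government spending = 45 × 285 = 12825.
Net change = 5250 + 4200 − 12825 = -3375. The loss equals the DWL triangle ½·45·150.

Net change in total surplus = -$3375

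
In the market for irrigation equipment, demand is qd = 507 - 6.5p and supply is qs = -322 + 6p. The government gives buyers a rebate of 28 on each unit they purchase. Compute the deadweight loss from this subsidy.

Pre-subsidy: 507 - 6.5p = -322 + 6p gives p* = 66.32, q* = 75.92.
With the rebate, buyers effectively pay pb = ps − 28, where ps is the price sellers receive.
Demand in terms of ps becomes qd = 507 − 6.5(ps − 28) = 689 - 6.5ps. Setting this equal to supply: 689 - 6.5ps = -322 + 6ps, so ps = 80.88.
Buyers pay pb = 80.88 − 28 = 52.88; q' = -322 + 6·80.88 = 163.28.
The subsidy expands output by 163.28 − 75.92 = 87.36 past the efficient level; on those units the gap between marginal cost and willingness to pay runs from 0 up to 28.
DWL = ½ × 28 × 87.36 = 1223.04.

Deadweight loss = 1223.04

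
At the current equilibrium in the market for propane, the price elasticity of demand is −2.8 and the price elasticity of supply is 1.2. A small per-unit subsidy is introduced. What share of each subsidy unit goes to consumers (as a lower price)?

Consumer share = 0.3

For a small subsidy around the equilibrium, the benefit split depends on the relative slopes, which at a point are proportional to the elasticities.
Buyer share = εs/(εs + |εd|) = 1.2/(1.2 + 2.8) = 0.3; seller share = |εd|/(εs + |εd|) = 0.7.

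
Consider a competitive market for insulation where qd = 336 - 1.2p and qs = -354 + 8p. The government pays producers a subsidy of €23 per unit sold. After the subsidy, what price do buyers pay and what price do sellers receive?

Pre-subsidy: 336 - 1.2p = -354 + 8p gives p* = 75, q* = 246.
With the subsidy, sellers receive ps = pb + 23 for each unit, where pb is the price buyers pay.
Supply in terms of pb becomes qs = -354 + 8(pb + 23) = -170 + 8pb. Setting this equal to demand: 336 - 1.2pb = -170 + 8pb, so pb = 55.
Sellers receive ps = 55 + 23 = 78; q' = 336 − 1.2·55 = 270.

Buyers pay €55; sellers receive €78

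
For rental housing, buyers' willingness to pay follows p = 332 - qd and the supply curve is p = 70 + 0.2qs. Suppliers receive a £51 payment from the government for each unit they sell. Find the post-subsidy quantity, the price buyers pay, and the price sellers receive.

Pre-subsidy: 332 - q = 70 + 0.2q gives q* = 655/3 and p* = 341/3.
With the subsidy, sellers receive ps = pb + 51 for each unit, where pb is the price buyers pay.
On the curves, pb = 332 - q and ps = 70 + 0.2q; the wedge ps − pb = 51 gives 70 + 0.2q − (332 - q) = 51, so q' = 1565/6.
Then pb = 332 − 1·(1565/6) = 427/6 and ps = 70 + 0.2·(1565/6) = 733/6.

q' = 1565/6; buyers pay 427/6; sellers receive 733/6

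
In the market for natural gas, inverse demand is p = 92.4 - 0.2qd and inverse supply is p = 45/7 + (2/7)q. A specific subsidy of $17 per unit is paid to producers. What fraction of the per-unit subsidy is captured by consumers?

Pre-subsidy: 92.4 - 0.2q = 45/7 + (2/7)q gives q* = 177 and p* = 57.
With the subsidy, sellers receive ps = pb + 17 for each unit, where pb is the price buyers pay.
On the curves, pb = 92.4 - 0.2q and ps = 45/7 + (2/7)q; the wedge ps − pb = 17 gives 45/7 + (2/7)q − (92.4 - 0.2q) = 17, so q' = 212.
Then pb = 92.4 − 0.2·212 = 50 and ps = 45/7 + (2/7)·212 = 67.
Buyers' price falls by p* − pb = 57 − 50 = 7; sellers' price rises by ps − p* = 67 − 57 = 10.
So consumers capture 7/17 = 7/17 of each unit of subsidy.

Consumer share = 7/17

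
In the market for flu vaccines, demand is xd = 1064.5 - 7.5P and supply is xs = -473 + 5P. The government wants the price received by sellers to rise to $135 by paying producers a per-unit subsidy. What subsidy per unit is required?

Required subsidy s = $20 per unit

At a seller price of 135, quantity supplied is -473 + 5·135 = 202.
Buyers absorb 202 only when they pay Pb with 1064.5 − 7.5·Pb = 202, i.e. Pb = 115.
s = Ps − Pb = 135 − 115 = 20.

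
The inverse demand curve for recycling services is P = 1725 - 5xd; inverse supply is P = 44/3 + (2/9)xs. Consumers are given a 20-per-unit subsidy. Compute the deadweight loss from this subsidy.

Pre-subsidy: 1725 - 5x = 44/3 + (2/9)x gives x* = 15393/47 and P* = 4110/47.
With the rebate, buyers effectively pay Pb = Ps − 20, where Ps is the price sellers receive.
On the curves, Pb = 1725 - 5x and Ps = 44/3 + (2/9)x; the wedge Ps − Pb = 20 gives 44/3 + (2/9)x − (1725 - 5x) = 20, so x' = 15573/47.
Then Pb = 1725 − 5·(15573/47) = 3210/47 and Ps = 44/3 + (2/9)·(15573/47) = 4150/47.
The subsidy expands output by 15573/47 − 15393/47 = 180/47 past the efficient level; on those units the gap between marginal cost and willingness to pay runs from 0 up to 20.
DWL = ½ × 20 × 180/47 = 1800/47.

Deadweight loss = 1800/47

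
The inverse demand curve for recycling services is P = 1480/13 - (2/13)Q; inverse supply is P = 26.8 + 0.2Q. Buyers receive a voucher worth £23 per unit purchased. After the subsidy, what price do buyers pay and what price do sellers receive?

Buyers pay £66; sellers receive £89

Pre-subsidy: 1480/13 - (2/13)Q = 26.8 + 0.2Q gives Q* = 246 and P* = 76.
With the rebate, buyers effectively pay Pb = Ps − 23, where Ps is the price sellers receive.
On the curves, Pb = 1480/13 - (2/13)Q and Ps = 26.8 + 0.2Q; the wedge Ps − Pb = 23 gives 26.8 + 0.2Q − (1480/13 - (2/13)Q) = 23, so Q' = 311.
Then Pb = 1480/13 − (2/13)·311 = 66 and Ps = 26.8 + 0.2·311 = 89.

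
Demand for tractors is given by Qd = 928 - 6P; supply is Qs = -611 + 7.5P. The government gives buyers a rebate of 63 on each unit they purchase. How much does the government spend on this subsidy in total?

Pre-subsidy: 928 - 6P = -611 + 7.5P gives P* = 114, Q* = 244.
With the rebate, buyers effectively pay Pb = Ps − 63, where Ps is the price sellers receive.
Demand in terms of Ps becomes Qd = 928 − 6(Ps − 63) = 1306 - 6Ps. Setting this equal to supply: 1306 - 6Ps = -611 + 7.5Ps, so Ps = 142.
Buyers pay Pb = 142 − 63 = 79; Q' = -611 + 7.5·142 = 454.
Government outlay = subsidy × quantity = 63 × 454 = 28602.

Government cost = 28602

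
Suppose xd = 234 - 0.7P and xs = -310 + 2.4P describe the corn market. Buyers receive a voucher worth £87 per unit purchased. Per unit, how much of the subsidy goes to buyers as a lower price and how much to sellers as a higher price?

Pre-subsidy: 234 - 0.7P = -310 + 2.4P gives P* = 5440/31, x* = 3446/31.
With the rebate, buyers effectively pay Pb = Ps − 87, where Ps is the price sellers receive.
Demand in terms of Ps becomes xd = 234 − 0.7(Ps − 87) = 294.9 - 0.7Ps. Setting this equal to supply: 294.9 - 0.7Ps = -310 + 2.4Ps, so Ps = 6049/31.
Buyers pay Pb = 6049/31 − 87 = 3352/31; x' = -310 + 2.4·(6049/31) = 24538/155.
Buyers' price falls by P* − Pb = 5440/31 − 3352/31 = 2088/31; sellers' price rises by Ps − P* = 6049/31 − 5440/31 = 609/31.

Buyers gain 2088/31 per unit; sellers gain 609/31 per unit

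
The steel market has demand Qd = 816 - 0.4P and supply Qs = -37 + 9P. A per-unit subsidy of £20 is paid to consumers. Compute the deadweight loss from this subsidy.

Deadweight loss = 3600/47

Pre-subsidy: 816 - 0.4P = -37 + 9P gives P* = 4265/47, Q* = 36646/47.
With the rebate, buyers effectively pay Pb = Ps − 20, where Ps is the price sellers receive.
Demand in terms of Ps becomes Qd = 816 − 0.4(Ps − 20) = 824 - 0.4Ps. Setting this equal to supply: 824 - 0.4Ps = -37 + 9Ps, so Ps = 4305/47.
Buyers pay Pb = 4305/47 − 20 = 3365/47; Q' = -37 + 9·(4305/47) = 37006/47.
The subsidy expands output by 37006/47 − 36646/47 = 360/47 past the efficient level; on those units the gap between marginal cost and willingness to pay runs from 0 up to 20.
DWL = ½ × 20 × 360/47 = 3600/47.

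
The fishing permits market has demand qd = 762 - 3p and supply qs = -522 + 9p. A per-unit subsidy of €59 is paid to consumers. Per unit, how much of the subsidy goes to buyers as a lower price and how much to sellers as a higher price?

Buyers gain €44.25 per unit; sellers gain €14.75 per unit

Pre-subsidy: 762 - 3p = -522 + 9p gives p* = 107, q* = 441.
With the rebate, buyers effectively pay pb = ps − 59, where ps is the price sellers receive.
Demand in terms of ps becomes qd = 762 − 3(ps − 59) = 939 - 3ps. Setting this equal to supply: 939 - 3ps = -522 + 9ps, so ps = 121.75.
Buyers pay pb = 121.75 − 59 = 62.75; q' = -522 + 9·121.75 = 573.75.
Buyers' price falls by p* − pb = 107 − 62.75 = 44.25; sellers' price rises by ps − p* = 121.75 − 107 = 14.75.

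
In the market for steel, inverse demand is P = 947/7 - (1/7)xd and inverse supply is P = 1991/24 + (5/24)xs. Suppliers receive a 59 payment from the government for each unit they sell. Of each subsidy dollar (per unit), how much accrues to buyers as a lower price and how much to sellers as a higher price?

Buyers gain 24 per unit; sellers gain 35 per unit

Pre-subsidy: 947/7 - (1/7)x = 1991/24 + (5/24)x gives x* = 149 and P* = 114.
With the subsidy, sellers receive Ps = Pb + 59 for each unit, where Pb is the price buyers pay.
On the curves, Pb = 947/7 - (1/7)x and Ps = 1991/24 + (5/24)x; the wedge Ps − Pb = 59 gives 1991/24 + (5/24)x − (947/7 - (1/7)x) = 59, so x' = 317.
Then Pb = 947/7 − (1/7)·317 = 90 and Ps = 1991/24 + (5/24)·317 = 149.
Buyers' price falls by P* − Pb = 114 − 90 = 24; sellers' price rises by Ps − P* = 149 − 114 = 35.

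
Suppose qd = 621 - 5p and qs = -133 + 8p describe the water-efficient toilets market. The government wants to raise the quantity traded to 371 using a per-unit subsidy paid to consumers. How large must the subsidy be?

Required subsidy s = 13 per unit

At q = 371, invert demand for the buyer price: pb = (621 − 371)/5 = 50; invert supply for the seller price: ps = (371 − (-133))/8 = 63.
The subsidy must fill the gap: s = ps − pb = 63 − 50 = 13.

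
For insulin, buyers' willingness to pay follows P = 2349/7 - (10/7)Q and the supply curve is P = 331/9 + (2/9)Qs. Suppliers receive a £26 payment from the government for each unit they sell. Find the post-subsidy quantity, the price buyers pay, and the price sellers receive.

Pre-subsidy: 2349/7 - (10/7)Q = 331/9 + (2/9)Q gives Q* = 181 and P* = 77.
With the subsidy, sellers receive Ps = Pb + 26 for each unit, where Pb is the price buyers pay.
On the curves, Pb = 2349/7 - (10/7)Q and Ps = 331/9 + (2/9)Q; the wedge Ps − Pb = 26 gives 331/9 + (2/9)Q − (2349/7 - (10/7)Q) = 26, so Q' = 196.75.
Then Pb = 2349/7 − (10/7)·196.75 = 54.5 and Ps = 331/9 + (2/9)·196.75 = 80.5.

Q' = 196.75; buyers pay £54.5; sellers receive £80.5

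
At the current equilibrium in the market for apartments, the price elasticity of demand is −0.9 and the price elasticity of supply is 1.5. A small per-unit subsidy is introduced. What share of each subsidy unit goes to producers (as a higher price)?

For a small subsidy around the equilibrium, the benefit split depends on the relative slopes, which at a point are proportional to the elasticities.
Buyer share = εs/(εs + |εd|) = 1.5/(1.5 + 0.9) = 0.625; seller share = |εd|/(εs + |εd|) = 0.375.
So producers capture 0.375 of the subsidy.

Producer share = 0.375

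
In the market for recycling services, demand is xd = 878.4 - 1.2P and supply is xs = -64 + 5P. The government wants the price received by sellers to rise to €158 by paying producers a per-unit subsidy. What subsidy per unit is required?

At a seller price of 158, quantity supplied is -64 + 5·158 = 726.
Buyers absorb 726 only when they pay Pb with 878.4 − 1.2·Pb = 726, i.e. Pb = 127.
s = Ps − Pb = 158 − 127 = 31.

Required subsidy s = €31 per unit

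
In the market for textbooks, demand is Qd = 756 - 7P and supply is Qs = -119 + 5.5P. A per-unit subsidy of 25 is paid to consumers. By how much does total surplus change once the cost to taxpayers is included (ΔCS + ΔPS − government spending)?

Net change in total surplus = -962.5

Pre-subsidy: 756 - 7P = -119 + 5.5P gives P* = 70, Q* = 266.
With the rebate, buyers effectively pay Pb = Ps − 25, where Ps is the price sellers receive.
Demand in terms of Ps becomes Qd = 756 − 7(Ps − 25) = 931 - 7Ps. Setting this equal to supply: 931 - 7Ps = -119 + 5.5Ps, so Ps = 84.
Buyers pay Pb = 84 − 25 = 59; Q' = -119 + 5.5·84 = 343.
ΔCS = ½(266 + 343)(70 − 59) = 3349.5; ΔPS = ½(266 + 343)(84 − 70) = 4263.
Government spending = 25 × 343 = 8575.
Net change = 3349.5 + 4263 − 8575 = -962.5. The loss equals the DWL triangle ½·25·77.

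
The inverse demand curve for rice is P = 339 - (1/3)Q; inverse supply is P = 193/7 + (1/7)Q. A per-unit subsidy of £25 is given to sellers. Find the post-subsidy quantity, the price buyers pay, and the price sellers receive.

Q' = 706.5; buyers pay £103.5; sellers receive £128.5

Pre-subsidy: 339 - (1/3)Q = 193/7 + (1/7)Q gives Q* = 654 and P* = 121.
With the subsidy, sellers receive Ps = Pb + 25 for each unit, where Pb is the price buyers pay.
On the curves, Pb = 339 - (1/3)Q and Ps = 193/7 + (1/7)Q; the wedge Ps − Pb = 25 gives 193/7 + (1/7)Q − (339 - (1/3)Q) = 25, so Q' = 706.5.
Then Pb = 339 − (1/3)·706.5 = 103.5 and Ps = 193/7 + (1/7)·706.5 = 128.5.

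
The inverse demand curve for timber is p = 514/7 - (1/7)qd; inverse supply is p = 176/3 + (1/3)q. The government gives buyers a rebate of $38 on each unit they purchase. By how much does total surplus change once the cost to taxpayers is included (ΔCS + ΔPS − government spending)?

Net change in total surplus = -$1516.2

Pre-subsidy: 514/7 - (1/7)q = 176/3 + (1/3)q gives q* = 31 and p* = 69.
With the rebate, buyers effectively pay pb = ps − 38, where ps is the price sellers receive.
On the curves, pb = 514/7 - (1/7)q and ps = 176/3 + (1/3)q; the wedge ps − pb = 38 gives 176/3 + (1/3)q − (514/7 - (1/7)q) = 38, so q' = 110.8.
Then pb = 514/7 − (1/7)·110.8 = 57.6 and ps = 176/3 + (1/3)·110.8 = 95.6.
ΔCS = ½(31 + 110.8)(69 − 57.6) = 808.26; ΔPS = ½(31 + 110.8)(95.6 − 69) = 1885.94.
Government spending = 38 × 110.8 = 4210.4.
Net change = 808.26 + 1885.94 − 4210.4 = -1516.2. The loss equals the DWL triangle ½·38·79.8.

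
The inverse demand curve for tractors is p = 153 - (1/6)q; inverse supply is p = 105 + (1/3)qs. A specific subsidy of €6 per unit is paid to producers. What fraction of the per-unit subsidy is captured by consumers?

Consumer share = 1/3

Pre-subsidy: 153 - (1/6)q = 105 + (1/3)q gives q* = 96 and p* = 137.
With the subsidy, sellers receive ps = pb + 6 for each unit, where pb is the price buyers pay.
On the curves, pb = 153 - (1/6)q and ps = 105 + (1/3)q; the wedge ps − pb = 6 gives 105 + (1/3)q − (153 - (1/6)q) = 6, so q' = 108.
Then pb = 153 − (1/6)·108 = 135 and ps = 105 + (1/3)·108 = 141.
Buyers' price falls by p* − pb = 137 − 135 = 2; sellers' price rises by ps − p* = 141 − 137 = 4.
So consumers capture 2/6 = 1/3 of each unit of subsidy.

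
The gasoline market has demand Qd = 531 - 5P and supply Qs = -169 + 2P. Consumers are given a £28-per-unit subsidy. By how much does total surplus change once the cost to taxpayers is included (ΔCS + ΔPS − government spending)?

Pre-subsidy: 531 - 5P = -169 + 2P gives P* = 100, Q* = 31.
With the rebate, buyers effectively pay Pb = Ps − 28, where Ps is the price sellers receive.
Demand in terms of Ps becomes Qd = 531 − 5(Ps − 28) = 671 - 5Ps. Setting this equal to supply: 671 - 5Ps = -169 + 2Ps, so Ps = 120.
Buyers pay Pb = 120 − 28 = 92; Q' = -169 + 2·120 = 71.
ΔCS = ½(31 + 71)(100 − 92) = 408; ΔPS = ½(31 + 71)(120 − 100) = 1020.
Government spending = 28 × 71 = 1988.
Net change = 408 + 1020 − 1988 = -560. The loss equals the DWL triangle ½·28·40.

Net change in total surplus = -£560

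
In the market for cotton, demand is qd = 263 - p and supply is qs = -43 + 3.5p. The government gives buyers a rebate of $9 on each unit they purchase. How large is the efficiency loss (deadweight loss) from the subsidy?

Deadweight loss = $31.5

Pre-subsidy: 263 - p = -43 + 3.5p gives p* = 68, q* = 195.
With the rebate, buyers effectively pay pb = ps − 9, where ps is the price sellers receive.
Demand in terms of ps becomes qd = 263 − 1(ps − 9) = 272 - ps. Setting this equal to supply: 272 - ps = -43 + 3.5ps, so ps = 70.
Buyers pay pb = 70 − 9 = 61; q' = -43 + 3.5·70 = 202.
The subsidy expands output by 202 − 195 = 7 past the efficient level; on those units the gap between marginal cost and willingness to pay runs from 0 up to 9.
DWL = ½ × 9 × 7 = 31.5.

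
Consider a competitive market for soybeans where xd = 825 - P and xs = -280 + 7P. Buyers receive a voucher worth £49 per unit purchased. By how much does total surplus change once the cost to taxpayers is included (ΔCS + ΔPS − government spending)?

Pre-subsidy: 825 - P = -280 + 7P gives P* = 138.125, x* = 686.875.
With the rebate, buyers effectively pay Pb = Ps − 49, where Ps is the price sellers receive.
Demand in terms of Ps becomes xd = 825 − 1(Ps − 49) = 874 - Ps. Setting this equal to supply: 874 - Ps = -280 + 7Ps, so Ps = 144.25.
Buyers pay Pb = 144.25 − 49 = 95.25; x' = -280 + 7·144.25 = 729.75.
ΔCS = ½(686.875 + 729.75)(138.125 − 95.25) = 30368.8984375; ΔPS = ½(686.875 + 729.75)(144.25 − 138.125) = 4338.4140625.
Government spending = 49 × 729.75 = 35757.75.
Net change = 30368.8984375 + 4338.4140625 − 35757.75 = -1050.4375. The loss equals the DWL triangle ½·49·42.875.

Net change in total surplus = -£1050.4375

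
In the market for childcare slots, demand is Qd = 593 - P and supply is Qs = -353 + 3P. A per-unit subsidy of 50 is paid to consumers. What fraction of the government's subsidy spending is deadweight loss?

DWL / government spending = 75/1576

Pre-subsidy: 593 - P = -353 + 3P gives P* = 236.5, Q* = 356.5.
With the rebate, buyers effectively pay Pb = Ps − 50, where Ps is the price sellers receive.
Demand in terms of Ps becomes Qd = 593 − 1(Ps − 50) = 643 - Ps. Setting this equal to supply: 643 - Ps = -353 + 3Ps, so Ps = 249.
Buyers pay Pb = 249 − 50 = 199; Q' = -353 + 3·249 = 394.
ΔCS = ½(356.5 + 394)(236.5 − 199) = 14071.875; ΔPS = ½(356.5 + 394)(249 − 236.5) = 4690.625.
Government spending = 50 × 394 = 19700.
DWL = ½ × 50 × (394 − 356.5) = 937.5; fraction = 937.5 / 19700 = 75/1576.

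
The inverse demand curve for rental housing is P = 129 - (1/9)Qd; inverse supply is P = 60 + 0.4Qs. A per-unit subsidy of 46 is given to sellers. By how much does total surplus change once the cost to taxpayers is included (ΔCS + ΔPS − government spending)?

Pre-subsidy: 129 - (1/9)Q = 60 + 0.4Q gives Q* = 135 and P* = 114.
With the subsidy, sellers receive Ps = Pb + 46 for each unit, where Pb is the price buyers pay.
On the curves, Pb = 129 - (1/9)Q and Ps = 60 + 0.4Q; the wedge Ps − Pb = 46 gives 60 + 0.4Q − (129 - (1/9)Q) = 46, so Q' = 225.
Then Pb = 129 − (1/9)·225 = 104 and Ps = 60 + 0.4·225 = 150.
ΔCS = ½(135 + 225)(114 − 104) = 1800; ΔPS = ½(135 + 225)(150 − 114) = 6480.
Government spending = 46 × 225 = 10350.
Net change = 1800 + 6480 − 10350 = -2070. The loss equals the DWL triangle ½·46·90.

Net change in total surplus = -2070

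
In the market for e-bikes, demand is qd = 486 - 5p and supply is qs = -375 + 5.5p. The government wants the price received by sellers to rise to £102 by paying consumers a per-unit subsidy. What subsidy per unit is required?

Required subsidy s = £42 per unit

At a seller price of 102, quantity supplied is -375 + 5.5·102 = 186.
Buyers absorb 186 only when they pay pb with 486 − 5·pb = 186, i.e. pb = 60.
s = ps − pb = 102 − 60 = 42.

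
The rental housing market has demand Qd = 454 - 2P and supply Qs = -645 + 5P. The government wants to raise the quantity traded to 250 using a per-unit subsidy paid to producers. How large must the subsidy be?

Required subsidy s = 77 per unit

At Q = 250, invert demand for the buyer price: Pb = (454 − 250)/2 = 102; invert supply for the seller price: Ps = (250 − (-645))/5 = 179.
The subsidy must fill the gap: s = Ps − Pb = 179 − 102 = 77.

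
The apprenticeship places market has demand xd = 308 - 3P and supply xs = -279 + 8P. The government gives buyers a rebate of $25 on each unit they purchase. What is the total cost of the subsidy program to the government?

Government cost = 55675/11

Pre-subsidy: 308 - 3P = -279 + 8P gives P* = 587/11, x* = 1627/11.
With the rebate, buyers effectively pay Pb = Ps − 25, where Ps is the price sellers receive.
Demand in terms of Ps becomes xd = 308 − 3(Ps − 25) = 383 - 3Ps. Setting this equal to supply: 383 - 3Ps = -279 + 8Ps, so Ps = 662/11.
Buyers pay Pb = 662/11 − 25 = 387/11; x' = -279 + 8·(662/11) = 2227/11.
Government outlay = subsidy × quantity = 25 × 2227/11 = 55675/11.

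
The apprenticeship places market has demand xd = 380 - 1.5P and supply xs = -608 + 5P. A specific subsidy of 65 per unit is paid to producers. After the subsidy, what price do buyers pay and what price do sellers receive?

Buyers pay 102; sellers receive 167

Pre-subsidy: 380 - 1.5P = -608 + 5P gives P* = 152, x* = 152.
With the subsidy, sellers receive Ps = Pb + 65 for each unit, where Pb is the price buyers pay.
Supply in terms of Pb becomes xs = -608 + 5(Pb + 65) = -283 + 5Pb. Setting this equal to demand: 380 - 1.5Pb = -283 + 5Pb, so Pb = 102.
Sellers receive Ps = 102 + 65 = 167; x' = 380 − 1.5·102 = 227.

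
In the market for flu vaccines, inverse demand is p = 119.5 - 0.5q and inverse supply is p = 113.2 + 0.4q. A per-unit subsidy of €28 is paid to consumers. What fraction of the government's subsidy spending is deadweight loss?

DWL / government spending = 20/49

Pre-subsidy: 119.5 - 0.5q = 113.2 + 0.4q gives q* = 7 and p* = 116.
With the rebate, buyers effectively pay pb = ps − 28, where ps is the price sellers receive.
On the curves, pb = 119.5 - 0.5q and ps = 113.2 + 0.4q; the wedge ps − pb = 28 gives 113.2 + 0.4q − (119.5 - 0.5q) = 28, so q' = 343/9.
Then pb = 119.5 − 0.5·(343/9) = 904/9 and ps = 113.2 + 0.4·(343/9) = 1156/9.
ΔCS = ½(7 + 343/9)(116 − 904/9) = 28420/81; ΔPS = ½(7 + 343/9)(1156/9 − 116) = 22736/81.
Government spending = 28 × 343/9 = 9604/9.
DWL = ½ × 28 × (343/9 − 7) = 3920/9; fraction = (3920/9) / (9604/9) = 20/49.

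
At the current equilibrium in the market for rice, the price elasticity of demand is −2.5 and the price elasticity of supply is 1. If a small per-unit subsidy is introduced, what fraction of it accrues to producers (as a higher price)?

For a small subsidy around the equilibrium, the benefit split depends on the relative slopes, which at a point are proportional to the elasticities.
Buyer share = εs/(εs + |εd|) = 1/(1 + 2.5) = 2/7; seller share = |εd|/(εs + |εd|) = 5/7.
So producers capture 5/7 of the subsidy.

Producer share = 5/7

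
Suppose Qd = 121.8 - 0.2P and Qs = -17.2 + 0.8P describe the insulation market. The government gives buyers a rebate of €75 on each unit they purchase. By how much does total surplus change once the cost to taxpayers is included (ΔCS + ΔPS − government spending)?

Pre-subsidy: 121.8 - 0.2P = -17.2 + 0.8P gives P* = 139, Q* = 94.
With the rebate, buyers effectively pay Pb = Ps − 75, where Ps is the price sellers receive.
Demand in terms of Ps becomes Qd = 121.8 − 0.2(Ps − 75) = 136.8 - 0.2Ps. Setting this equal to supply: 136.8 - 0.2Ps = -17.2 + 0.8Ps, so Ps = 154.
Buyers pay Pb = 154 − 75 = 79; Q' = -17.2 + 0.8·154 = 106.
ΔCS = ½(94 + 106)(139 − 79) = 6000; ΔPS = ½(94 + 106)(154 − 139) = 1500.
Government spending = 75 × 106 = 7950.
Net change = 6000 + 1500 − 7950 = -450. The loss equals the DWL triangle ½·75·12.

Net change in total surplus = -€450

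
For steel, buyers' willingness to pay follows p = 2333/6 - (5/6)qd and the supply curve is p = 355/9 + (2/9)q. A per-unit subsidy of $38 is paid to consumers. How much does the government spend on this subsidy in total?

Pre-subsidy: 2333/6 - (5/6)q = 355/9 + (2/9)q gives q* = 331 and p* = 113.
With the rebate, buyers effectively pay pb = ps − 38, where ps is the price sellers receive.
On the curves, pb = 2333/6 - (5/6)q and ps = 355/9 + (2/9)q; the wedge ps − pb = 38 gives 355/9 + (2/9)q − (2333/6 - (5/6)q) = 38, so q' = 367.
Then pb = 2333/6 − (5/6)·367 = 83 and ps = 355/9 + (2/9)·367 = 121.
Government outlay = subsidy × quantity = 38 × 367 = 13946.

Government cost = $13946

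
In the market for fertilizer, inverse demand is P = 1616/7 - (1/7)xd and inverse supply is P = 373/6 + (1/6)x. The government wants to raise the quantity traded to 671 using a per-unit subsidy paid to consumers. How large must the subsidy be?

Required subsidy s = 39 per unit

At x = 671, from the demand curve buyers pay Pb = 1616/7 − (1/7)·671 = 135; from the supply curve sellers need Ps = 373/6 + (1/6)·671 = 174.
The subsidy must fill the gap: s = Ps − Pb = 174 − 135 = 39.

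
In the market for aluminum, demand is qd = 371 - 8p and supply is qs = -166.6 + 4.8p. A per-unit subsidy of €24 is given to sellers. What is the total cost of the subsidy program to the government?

Pre-subsidy: 371 - 8p = -166.6 + 4.8p gives p* = 42, q* = 35.
With the subsidy, sellers receive ps = pb + 24 for each unit, where pb is the price buyers pay.
Supply in terms of pb becomes qs = -166.6 + 4.8(pb + 24) = -51.4 + 4.8pb. Setting this equal to demand: 371 - 8pb = -51.4 + 4.8pb, so pb = 33.
Sellers receive ps = 33 + 24 = 57; q' = 371 − 8·33 = 107.
Government outlay = subsidy × quantity = 24 × 107 = 2568.

Government cost = €2568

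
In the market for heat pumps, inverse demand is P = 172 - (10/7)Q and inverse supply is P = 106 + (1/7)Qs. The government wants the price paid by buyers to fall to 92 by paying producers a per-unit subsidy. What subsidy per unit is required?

At a buyer price of 92, quantity demanded is 120.4 − 0.7·92 = 56.
Sellers supply 56 only when they receive Ps = 106 + (1/7)·56 = 114.
s = Ps − Pb = 114 − 92 = 22.

Required subsidy s = 22 per unit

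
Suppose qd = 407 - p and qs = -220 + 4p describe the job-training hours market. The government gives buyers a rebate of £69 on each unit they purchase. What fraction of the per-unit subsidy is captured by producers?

Producer share = 0.2

Pre-subsidy: 407 - p = -220 + 4p gives p* = 125.4, q* = 281.6.
With the rebate, buyers effectively pay pb = ps − 69, where ps is the price sellers receive.
Demand in terms of ps becomes qd = 407 − 1(ps − 69) = 476 - ps. Setting this equal to supply: 476 - ps = -220 + 4ps, so ps = 139.2.
Buyers pay pb = 139.2 − 69 = 70.2; q' = -220 + 4·139.2 = 336.8.
Buyers' price falls by p* − pb = 125.4 − 70.2 = 55.2; sellers' price rises by ps − p* = 139.2 − 125.4 = 13.8.
So producers capture 13.8/69 = 0.2 of each unit of subsidy.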